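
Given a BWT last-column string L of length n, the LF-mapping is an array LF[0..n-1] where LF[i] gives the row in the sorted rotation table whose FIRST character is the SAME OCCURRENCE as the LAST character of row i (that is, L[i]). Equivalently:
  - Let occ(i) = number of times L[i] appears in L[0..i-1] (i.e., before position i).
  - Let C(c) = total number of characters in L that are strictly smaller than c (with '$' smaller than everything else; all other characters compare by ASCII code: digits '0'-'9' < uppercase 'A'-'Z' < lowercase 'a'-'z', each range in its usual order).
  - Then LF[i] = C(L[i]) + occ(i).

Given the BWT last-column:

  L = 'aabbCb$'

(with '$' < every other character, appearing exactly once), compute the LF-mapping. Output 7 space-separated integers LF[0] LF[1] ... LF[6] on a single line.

Answer: 2 3 4 5 1 6 0

Derivation:
Char counts: '$':1, 'C':1, 'a':2, 'b':3
C (first-col start): C('$')=0, C('C')=1, C('a')=2, C('b')=4
L[0]='a': occ=0, LF[0]=C('a')+0=2+0=2
L[1]='a': occ=1, LF[1]=C('a')+1=2+1=3
L[2]='b': occ=0, LF[2]=C('b')+0=4+0=4
L[3]='b': occ=1, LF[3]=C('b')+1=4+1=5
L[4]='C': occ=0, LF[4]=C('C')+0=1+0=1
L[5]='b': occ=2, LF[5]=C('b')+2=4+2=6
L[6]='$': occ=0, LF[6]=C('$')+0=0+0=0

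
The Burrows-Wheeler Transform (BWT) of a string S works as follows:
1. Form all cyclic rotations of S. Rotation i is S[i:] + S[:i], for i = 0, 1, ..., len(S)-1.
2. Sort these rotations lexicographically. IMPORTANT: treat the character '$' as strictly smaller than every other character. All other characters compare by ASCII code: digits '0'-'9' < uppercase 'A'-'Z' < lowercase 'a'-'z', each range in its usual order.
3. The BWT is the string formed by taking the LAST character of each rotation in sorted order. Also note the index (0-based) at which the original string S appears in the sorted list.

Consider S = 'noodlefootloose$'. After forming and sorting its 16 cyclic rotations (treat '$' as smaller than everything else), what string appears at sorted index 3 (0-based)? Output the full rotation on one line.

Answer: efootloose$noodl

Derivation:
All 16 rotations (rotation i = S[i:]+S[:i]):
  rot[0] = noodlefootloose$
  rot[1] = oodlefootloose$n
  rot[2] = odlefootloose$no
  rot[3] = dlefootloose$noo
  rot[4] = lefootloose$nood
  rot[5] = efootloose$noodl
  rot[6] = footloose$noodle
  rot[7] = ootloose$noodlef
  rot[8] = otloose$noodlefo
  rot[9] = tloose$noodlefoo
  rot[10] = loose$noodlefoot
  rot[11] = oose$noodlefootl
  rot[12] = ose$noodlefootlo
  rot[13] = se$noodlefootloo
  rot[14] = e$noodlefootloos
  rot[15] = $noodlefootloose
Sorted (with $ < everything):
  sorted[0] = $noodlefootloose
  sorted[1] = dlefootloose$noo
  sorted[2] = e$noodlefootloos
  sorted[3] = efootloose$noodl
  sorted[4] = footloose$noodle
  sorted[5] = lefootloose$nood
  sorted[6] = loose$noodlefoot
  sorted[7] = noodlefootloose$
  sorted[8] = odlefootloose$no
  sorted[9] = oodlefootloose$n
  sorted[10] = oose$noodlefootl
  sorted[11] = ootloose$noodlef
  sorted[12] = ose$noodlefootlo
  sorted[13] = otloose$noodlefo
  sorted[14] = se$noodlefootloo
  sorted[15] = tloose$noodlefoo
sorted[3] = efootloose$noodl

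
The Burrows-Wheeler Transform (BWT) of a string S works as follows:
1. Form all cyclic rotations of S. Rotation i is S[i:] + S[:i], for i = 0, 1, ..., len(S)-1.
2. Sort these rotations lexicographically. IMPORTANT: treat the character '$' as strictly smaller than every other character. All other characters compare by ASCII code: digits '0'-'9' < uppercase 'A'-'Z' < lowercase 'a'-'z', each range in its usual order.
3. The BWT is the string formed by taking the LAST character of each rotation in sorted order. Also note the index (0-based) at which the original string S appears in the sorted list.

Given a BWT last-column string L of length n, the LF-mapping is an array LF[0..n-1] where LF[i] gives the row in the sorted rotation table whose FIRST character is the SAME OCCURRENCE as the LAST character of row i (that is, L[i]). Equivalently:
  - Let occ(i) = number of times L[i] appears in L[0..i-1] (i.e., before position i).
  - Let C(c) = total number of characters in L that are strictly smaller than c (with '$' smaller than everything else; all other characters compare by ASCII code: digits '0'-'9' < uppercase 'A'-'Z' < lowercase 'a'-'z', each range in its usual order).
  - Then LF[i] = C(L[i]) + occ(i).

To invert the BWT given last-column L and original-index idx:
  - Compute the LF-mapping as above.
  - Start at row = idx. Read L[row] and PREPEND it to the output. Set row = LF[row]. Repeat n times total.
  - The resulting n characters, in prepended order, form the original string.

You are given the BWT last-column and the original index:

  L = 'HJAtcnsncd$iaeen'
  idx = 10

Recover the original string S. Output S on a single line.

LF mapping: 2 3 1 15 5 11 14 12 6 7 0 10 4 8 9 13
Walk LF starting at row 10, prepending L[row]:
  step 1: row=10, L[10]='$', prepend. Next row=LF[10]=0
  step 2: row=0, L[0]='H', prepend. Next row=LF[0]=2
  step 3: row=2, L[2]='A', prepend. Next row=LF[2]=1
  step 4: row=1, L[1]='J', prepend. Next row=LF[1]=3
  step 5: row=3, L[3]='t', prepend. Next row=LF[3]=15
  step 6: row=15, L[15]='n', prepend. Next row=LF[15]=13
  step 7: row=13, L[13]='e', prepend. Next row=LF[13]=8
  step 8: row=8, L[8]='c', prepend. Next row=LF[8]=6
  step 9: row=6, L[6]='s', prepend. Next row=LF[6]=14
  step 10: row=14, L[14]='e', prepend. Next row=LF[14]=9
  step 11: row=9, L[9]='d', prepend. Next row=LF[9]=7
  step 12: row=7, L[7]='n', prepend. Next row=LF[7]=12
  step 13: row=12, L[12]='a', prepend. Next row=LF[12]=4
  step 14: row=4, L[4]='c', prepend. Next row=LF[4]=5
  step 15: row=5, L[5]='n', prepend. Next row=LF[5]=11
  step 16: row=11, L[11]='i', prepend. Next row=LF[11]=10
Reversed output: incandescentJAH$

Answer: incandescentJAH$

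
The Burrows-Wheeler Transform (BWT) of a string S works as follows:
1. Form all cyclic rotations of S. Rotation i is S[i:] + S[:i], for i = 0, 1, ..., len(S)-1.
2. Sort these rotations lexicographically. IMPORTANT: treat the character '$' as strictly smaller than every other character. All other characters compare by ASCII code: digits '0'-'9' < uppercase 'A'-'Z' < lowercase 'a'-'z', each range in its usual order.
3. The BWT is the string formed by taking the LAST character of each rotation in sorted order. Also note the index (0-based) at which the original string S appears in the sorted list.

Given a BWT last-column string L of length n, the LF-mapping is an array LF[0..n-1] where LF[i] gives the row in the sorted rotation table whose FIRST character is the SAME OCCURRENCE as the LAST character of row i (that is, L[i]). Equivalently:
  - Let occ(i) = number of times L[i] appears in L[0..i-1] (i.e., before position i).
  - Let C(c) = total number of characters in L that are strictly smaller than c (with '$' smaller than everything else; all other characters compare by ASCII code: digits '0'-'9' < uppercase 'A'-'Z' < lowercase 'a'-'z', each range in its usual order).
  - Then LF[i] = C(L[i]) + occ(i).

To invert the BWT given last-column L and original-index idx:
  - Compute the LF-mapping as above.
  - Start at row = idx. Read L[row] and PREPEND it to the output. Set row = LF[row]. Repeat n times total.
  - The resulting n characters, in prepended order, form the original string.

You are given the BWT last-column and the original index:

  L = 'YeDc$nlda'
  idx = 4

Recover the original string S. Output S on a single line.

Answer: candleDY$

Derivation:
LF mapping: 2 6 1 4 0 8 7 5 3
Walk LF starting at row 4, prepending L[row]:
  step 1: row=4, L[4]='$', prepend. Next row=LF[4]=0
  step 2: row=0, L[0]='Y', prepend. Next row=LF[0]=2
  step 3: row=2, L[2]='D', prepend. Next row=LF[2]=1
  step 4: row=1, L[1]='e', prepend. Next row=LF[1]=6
  step 5: row=6, L[6]='l', prepend. Next row=LF[6]=7
  step 6: row=7, L[7]='d', prepend. Next row=LF[7]=5
  step 7: row=5, L[5]='n', prepend. Next row=LF[5]=8
  step 8: row=8, L[8]='a', prepend. Next row=LF[8]=3
  step 9: row=3, L[3]='c', prepend. Next row=LF[3]=4
Reversed output: candleDY$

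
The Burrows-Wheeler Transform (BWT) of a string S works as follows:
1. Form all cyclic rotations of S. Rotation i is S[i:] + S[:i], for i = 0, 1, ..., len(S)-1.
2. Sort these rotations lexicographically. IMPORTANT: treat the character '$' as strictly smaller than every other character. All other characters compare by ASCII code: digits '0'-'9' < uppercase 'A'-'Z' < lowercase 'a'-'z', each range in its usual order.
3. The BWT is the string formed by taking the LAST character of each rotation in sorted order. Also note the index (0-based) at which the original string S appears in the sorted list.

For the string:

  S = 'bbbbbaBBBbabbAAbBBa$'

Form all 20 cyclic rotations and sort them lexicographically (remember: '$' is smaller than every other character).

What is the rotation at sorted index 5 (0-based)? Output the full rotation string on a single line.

Answer: BBbabbAAbBBa$bbbbbaB

Derivation:
All 20 rotations (rotation i = S[i:]+S[:i]):
  rot[0] = bbbbbaBBBbabbAAbBBa$
  rot[1] = bbbbaBBBbabbAAbBBa$b
  rot[2] = bbbaBBBbabbAAbBBa$bb
  rot[3] = bbaBBBbabbAAbBBa$bbb
  rot[4] = baBBBbabbAAbBBa$bbbb
  rot[5] = aBBBbabbAAbBBa$bbbbb
  rot[6] = BBBbabbAAbBBa$bbbbba
  rot[7] = BBbabbAAbBBa$bbbbbaB
  rot[8] = BbabbAAbBBa$bbbbbaBB
  rot[9] = babbAAbBBa$bbbbbaBBB
  rot[10] = abbAAbBBa$bbbbbaBBBb
  rot[11] = bbAAbBBa$bbbbbaBBBba
  rot[12] = bAAbBBa$bbbbbaBBBbab
  rot[13] = AAbBBa$bbbbbaBBBbabb
  rot[14] = AbBBa$bbbbbaBBBbabbA
  rot[15] = bBBa$bbbbbaBBBbabbAA
  rot[16] = BBa$bbbbbaBBBbabbAAb
  rot[17] = Ba$bbbbbaBBBbabbAAbB
  rot[18] = a$bbbbbaBBBbabbAAbBB
  rot[19] = $bbbbbaBBBbabbAAbBBa
Sorted (with $ < everything):
  sorted[0] = $bbbbbaBBBbabbAAbBBa
  sorted[1] = AAbBBa$bbbbbaBBBbabb
  sorted[2] = AbBBa$bbbbbaBBBbabbA
  sorted[3] = BBBbabbAAbBBa$bbbbba
  sorted[4] = BBa$bbbbbaBBBbabbAAb
  sorted[5] = BBbabbAAbBBa$bbbbbaB
  sorted[6] = Ba$bbbbbaBBBbabbAAbB
  sorted[7] = BbabbAAbBBa$bbbbbaBB
  sorted[8] = a$bbbbbaBBBbabbAAbBB
  sorted[9] = aBBBbabbAAbBBa$bbbbb
  sorted[10] = abbAAbBBa$bbbbbaBBBb
  sorted[11] = bAAbBBa$bbbbbaBBBbab
  sorted[12] = bBBa$bbbbbaBBBbabbAA
  sorted[13] = baBBBbabbAAbBBa$bbbb
  sorted[14] = babbAAbBBa$bbbbbaBBB
  sorted[15] = bbAAbBBa$bbbbbaBBBba
  sorted[16] = bbaBBBbabbAAbBBa$bbb
  sorted[17] = bbbaBBBbabbAAbBBa$bb
  sorted[18] = bbbbaBBBbabbAAbBBa$b
  sorted[19] = bbbbbaBBBbabbAAbBBa$
sorted[5] = BBbabbAAbBBa$bbbbbaB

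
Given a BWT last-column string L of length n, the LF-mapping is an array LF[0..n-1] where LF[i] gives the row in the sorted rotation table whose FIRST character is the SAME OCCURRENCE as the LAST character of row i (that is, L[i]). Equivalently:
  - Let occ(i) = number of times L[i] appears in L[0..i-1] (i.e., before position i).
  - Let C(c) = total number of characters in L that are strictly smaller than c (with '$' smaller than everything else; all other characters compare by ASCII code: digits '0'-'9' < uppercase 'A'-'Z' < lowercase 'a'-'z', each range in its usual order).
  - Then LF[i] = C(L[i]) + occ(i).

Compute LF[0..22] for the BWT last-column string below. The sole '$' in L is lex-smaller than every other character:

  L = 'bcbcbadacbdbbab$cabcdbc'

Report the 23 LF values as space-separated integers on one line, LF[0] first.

Char counts: '$':1, 'a':4, 'b':9, 'c':6, 'd':3
C (first-col start): C('$')=0, C('a')=1, C('b')=5, C('c')=14, C('d')=20
L[0]='b': occ=0, LF[0]=C('b')+0=5+0=5
L[1]='c': occ=0, LF[1]=C('c')+0=14+0=14
L[2]='b': occ=1, LF[2]=C('b')+1=5+1=6
L[3]='c': occ=1, LF[3]=C('c')+1=14+1=15
L[4]='b': occ=2, LF[4]=C('b')+2=5+2=7
L[5]='a': occ=0, LF[5]=C('a')+0=1+0=1
L[6]='d': occ=0, LF[6]=C('d')+0=20+0=20
L[7]='a': occ=1, LF[7]=C('a')+1=1+1=2
L[8]='c': occ=2, LF[8]=C('c')+2=14+2=16
L[9]='b': occ=3, LF[9]=C('b')+3=5+3=8
L[10]='d': occ=1, LF[10]=C('d')+1=20+1=21
L[11]='b': occ=4, LF[11]=C('b')+4=5+4=9
L[12]='b': occ=5, LF[12]=C('b')+5=5+5=10
L[13]='a': occ=2, LF[13]=C('a')+2=1+2=3
L[14]='b': occ=6, LF[14]=C('b')+6=5+6=11
L[15]='$': occ=0, LF[15]=C('$')+0=0+0=0
L[16]='c': occ=3, LF[16]=C('c')+3=14+3=17
L[17]='a': occ=3, LF[17]=C('a')+3=1+3=4
L[18]='b': occ=7, LF[18]=C('b')+7=5+7=12
L[19]='c': occ=4, LF[19]=C('c')+4=14+4=18
L[20]='d': occ=2, LF[20]=C('d')+2=20+2=22
L[21]='b': occ=8, LF[21]=C('b')+8=5+8=13
L[22]='c': occ=5, LF[22]=C('c')+5=14+5=19

Answer: 5 14 6 15 7 1 20 2 16 8 21 9 10 3 11 0 17 4 12 18 22 13 19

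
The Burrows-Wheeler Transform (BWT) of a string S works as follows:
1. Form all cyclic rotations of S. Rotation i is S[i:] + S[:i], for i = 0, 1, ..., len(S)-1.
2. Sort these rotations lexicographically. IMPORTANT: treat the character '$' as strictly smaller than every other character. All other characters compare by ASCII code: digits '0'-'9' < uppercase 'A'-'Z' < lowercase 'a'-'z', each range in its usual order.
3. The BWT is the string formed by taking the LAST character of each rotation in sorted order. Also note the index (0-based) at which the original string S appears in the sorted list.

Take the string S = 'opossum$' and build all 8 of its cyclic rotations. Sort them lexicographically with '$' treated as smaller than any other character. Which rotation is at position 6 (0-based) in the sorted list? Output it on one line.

Answer: sum$opos

Derivation:
All 8 rotations (rotation i = S[i:]+S[:i]):
  rot[0] = opossum$
  rot[1] = possum$o
  rot[2] = ossum$op
  rot[3] = ssum$opo
  rot[4] = sum$opos
  rot[5] = um$oposs
  rot[6] = m$opossu
  rot[7] = $opossum
Sorted (with $ < everything):
  sorted[0] = $opossum
  sorted[1] = m$opossu
  sorted[2] = opossum$
  sorted[3] = ossum$op
  sorted[4] = possum$o
  sorted[5] = ssum$opo
  sorted[6] = sum$opos
  sorted[7] = um$oposs
sorted[6] = sum$opos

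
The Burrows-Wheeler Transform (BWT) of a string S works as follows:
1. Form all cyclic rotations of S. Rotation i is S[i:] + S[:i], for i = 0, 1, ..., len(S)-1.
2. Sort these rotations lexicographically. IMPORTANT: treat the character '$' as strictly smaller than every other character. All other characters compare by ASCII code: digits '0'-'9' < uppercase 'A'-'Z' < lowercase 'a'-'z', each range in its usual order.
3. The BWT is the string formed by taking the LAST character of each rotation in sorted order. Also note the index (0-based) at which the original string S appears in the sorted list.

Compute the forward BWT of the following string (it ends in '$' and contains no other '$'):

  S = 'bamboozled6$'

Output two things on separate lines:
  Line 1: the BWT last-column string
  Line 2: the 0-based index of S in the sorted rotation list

Answer: 6db$melzaboo
3

Derivation:
All 12 rotations (rotation i = S[i:]+S[:i]):
  rot[0] = bamboozled6$
  rot[1] = amboozled6$b
  rot[2] = mboozled6$ba
  rot[3] = boozled6$bam
  rot[4] = oozled6$bamb
  rot[5] = ozled6$bambo
  rot[6] = zled6$bamboo
  rot[7] = led6$bambooz
  rot[8] = ed6$bamboozl
  rot[9] = d6$bamboozle
  rot[10] = 6$bamboozled
  rot[11] = $bamboozled6
Sorted (with $ < everything):
  sorted[0] = $bamboozled6  (last char: '6')
  sorted[1] = 6$bamboozled  (last char: 'd')
  sorted[2] = amboozled6$b  (last char: 'b')
  sorted[3] = bamboozled6$  (last char: '$')
  sorted[4] = boozled6$bam  (last char: 'm')
  sorted[5] = d6$bamboozle  (last char: 'e')
  sorted[6] = ed6$bamboozl  (last char: 'l')
  sorted[7] = led6$bambooz  (last char: 'z')
  sorted[8] = mboozled6$ba  (last char: 'a')
  sorted[9] = oozled6$bamb  (last char: 'b')
  sorted[10] = ozled6$bambo  (last char: 'o')
  sorted[11] = zled6$bamboo  (last char: 'o')
Last column: 6db$melzaboo
Original string S is at sorted index 3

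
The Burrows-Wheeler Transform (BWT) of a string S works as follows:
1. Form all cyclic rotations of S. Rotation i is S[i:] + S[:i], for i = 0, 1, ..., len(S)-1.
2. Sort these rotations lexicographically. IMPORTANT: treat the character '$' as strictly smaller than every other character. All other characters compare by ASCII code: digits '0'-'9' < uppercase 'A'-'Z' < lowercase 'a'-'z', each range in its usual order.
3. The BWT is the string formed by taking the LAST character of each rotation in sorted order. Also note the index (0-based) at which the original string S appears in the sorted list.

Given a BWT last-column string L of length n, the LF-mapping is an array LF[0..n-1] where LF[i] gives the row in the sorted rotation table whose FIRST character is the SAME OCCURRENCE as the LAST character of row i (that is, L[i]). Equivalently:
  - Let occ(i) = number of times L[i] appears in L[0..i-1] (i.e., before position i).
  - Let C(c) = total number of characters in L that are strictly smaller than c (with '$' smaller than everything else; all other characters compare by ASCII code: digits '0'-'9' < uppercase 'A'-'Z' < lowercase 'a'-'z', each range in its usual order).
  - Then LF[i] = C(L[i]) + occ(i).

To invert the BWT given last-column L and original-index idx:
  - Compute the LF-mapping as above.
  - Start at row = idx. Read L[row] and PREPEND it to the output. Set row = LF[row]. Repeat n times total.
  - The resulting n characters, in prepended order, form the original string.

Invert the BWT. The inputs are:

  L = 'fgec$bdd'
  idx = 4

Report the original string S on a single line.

Answer: dgbecdf$

Derivation:
LF mapping: 6 7 5 2 0 1 3 4
Walk LF starting at row 4, prepending L[row]:
  step 1: row=4, L[4]='$', prepend. Next row=LF[4]=0
  step 2: row=0, L[0]='f', prepend. Next row=LF[0]=6
  step 3: row=6, L[6]='d', prepend. Next row=LF[6]=3
  step 4: row=3, L[3]='c', prepend. Next row=LF[3]=2
  step 5: row=2, L[2]='e', prepend. Next row=LF[2]=5
  step 6: row=5, L[5]='b', prepend. Next row=LF[5]=1
  step 7: row=1, L[1]='g', prepend. Next row=LF[1]=7
  step 8: row=7, L[7]='d', prepend. Next row=LF[7]=4
Reversed output: dgbecdf$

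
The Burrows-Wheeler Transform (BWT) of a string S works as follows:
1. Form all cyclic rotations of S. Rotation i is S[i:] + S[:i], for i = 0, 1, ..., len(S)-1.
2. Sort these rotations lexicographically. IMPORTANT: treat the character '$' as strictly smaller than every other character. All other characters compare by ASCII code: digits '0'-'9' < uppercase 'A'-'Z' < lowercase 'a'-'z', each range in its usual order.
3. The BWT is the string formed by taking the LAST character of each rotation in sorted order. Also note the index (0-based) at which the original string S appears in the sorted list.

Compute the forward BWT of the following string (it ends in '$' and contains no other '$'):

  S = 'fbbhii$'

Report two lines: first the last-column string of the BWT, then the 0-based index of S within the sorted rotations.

Answer: ifb$bih
3

Derivation:
All 7 rotations (rotation i = S[i:]+S[:i]):
  rot[0] = fbbhii$
  rot[1] = bbhii$f
  rot[2] = bhii$fb
  rot[3] = hii$fbb
  rot[4] = ii$fbbh
  rot[5] = i$fbbhi
  rot[6] = $fbbhii
Sorted (with $ < everything):
  sorted[0] = $fbbhii  (last char: 'i')
  sorted[1] = bbhii$f  (last char: 'f')
  sorted[2] = bhii$fb  (last char: 'b')
  sorted[3] = fbbhii$  (last char: '$')
  sorted[4] = hii$fbb  (last char: 'b')
  sorted[5] = i$fbbhi  (last char: 'i')
  sorted[6] = ii$fbbh  (last char: 'h')
Last column: ifb$bih
Original string S is at sorted index 3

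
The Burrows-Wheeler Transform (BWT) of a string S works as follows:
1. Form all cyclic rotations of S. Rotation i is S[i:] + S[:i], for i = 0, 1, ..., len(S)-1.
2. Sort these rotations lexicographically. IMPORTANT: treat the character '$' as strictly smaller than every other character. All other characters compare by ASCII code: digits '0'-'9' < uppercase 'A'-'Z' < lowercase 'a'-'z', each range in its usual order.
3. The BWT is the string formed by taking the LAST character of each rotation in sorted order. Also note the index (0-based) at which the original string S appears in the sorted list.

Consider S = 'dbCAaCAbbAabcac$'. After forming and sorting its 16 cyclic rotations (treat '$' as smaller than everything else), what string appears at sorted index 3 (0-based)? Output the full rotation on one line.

All 16 rotations (rotation i = S[i:]+S[:i]):
  rot[0] = dbCAaCAbbAabcac$
  rot[1] = bCAaCAbbAabcac$d
  rot[2] = CAaCAbbAabcac$db
  rot[3] = AaCAbbAabcac$dbC
  rot[4] = aCAbbAabcac$dbCA
  rot[5] = CAbbAabcac$dbCAa
  rot[6] = AbbAabcac$dbCAaC
  rot[7] = bbAabcac$dbCAaCA
  rot[8] = bAabcac$dbCAaCAb
  rot[9] = Aabcac$dbCAaCAbb
  rot[10] = abcac$dbCAaCAbbA
  rot[11] = bcac$dbCAaCAbbAa
  rot[12] = cac$dbCAaCAbbAab
  rot[13] = ac$dbCAaCAbbAabc
  rot[14] = c$dbCAaCAbbAabca
  rot[15] = $dbCAaCAbbAabcac
Sorted (with $ < everything):
  sorted[0] = $dbCAaCAbbAabcac
  sorted[1] = AaCAbbAabcac$dbC
  sorted[2] = Aabcac$dbCAaCAbb
  sorted[3] = AbbAabcac$dbCAaC
  sorted[4] = CAaCAbbAabcac$db
  sorted[5] = CAbbAabcac$dbCAa
  sorted[6] = aCAbbAabcac$dbCA
  sorted[7] = abcac$dbCAaCAbbA
  sorted[8] = ac$dbCAaCAbbAabc
  sorted[9] = bAabcac$dbCAaCAb
  sorted[10] = bCAaCAbbAabcac$d
  sorted[11] = bbAabcac$dbCAaCA
  sorted[12] = bcac$dbCAaCAbbAa
  sorted[13] = c$dbCAaCAbbAabca
  sorted[14] = cac$dbCAaCAbbAab
  sorted[15] = dbCAaCAbbAabcac$
sorted[3] = AbbAabcac$dbCAaC

Answer: AbbAabcac$dbCAaC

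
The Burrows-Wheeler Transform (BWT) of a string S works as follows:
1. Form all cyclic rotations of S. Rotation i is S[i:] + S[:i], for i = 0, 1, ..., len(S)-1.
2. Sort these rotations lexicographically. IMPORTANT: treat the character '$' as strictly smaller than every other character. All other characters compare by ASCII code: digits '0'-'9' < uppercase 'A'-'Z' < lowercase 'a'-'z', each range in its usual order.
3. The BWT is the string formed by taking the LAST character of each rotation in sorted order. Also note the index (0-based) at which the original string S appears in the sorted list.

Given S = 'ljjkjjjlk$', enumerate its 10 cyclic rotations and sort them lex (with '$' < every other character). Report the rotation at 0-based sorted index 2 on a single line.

Answer: jjkjjjlk$l

Derivation:
All 10 rotations (rotation i = S[i:]+S[:i]):
  rot[0] = ljjkjjjlk$
  rot[1] = jjkjjjlk$l
  rot[2] = jkjjjlk$lj
  rot[3] = kjjjlk$ljj
  rot[4] = jjjlk$ljjk
  rot[5] = jjlk$ljjkj
  rot[6] = jlk$ljjkjj
  rot[7] = lk$ljjkjjj
  rot[8] = k$ljjkjjjl
  rot[9] = $ljjkjjjlk
Sorted (with $ < everything):
  sorted[0] = $ljjkjjjlk
  sorted[1] = jjjlk$ljjk
  sorted[2] = jjkjjjlk$l
  sorted[3] = jjlk$ljjkj
  sorted[4] = jkjjjlk$lj
  sorted[5] = jlk$ljjkjj
  sorted[6] = k$ljjkjjjl
  sorted[7] = kjjjlk$ljj
  sorted[8] = ljjkjjjlk$
  sorted[9] = lk$ljjkjjj
sorted[2] = jjkjjjlk$l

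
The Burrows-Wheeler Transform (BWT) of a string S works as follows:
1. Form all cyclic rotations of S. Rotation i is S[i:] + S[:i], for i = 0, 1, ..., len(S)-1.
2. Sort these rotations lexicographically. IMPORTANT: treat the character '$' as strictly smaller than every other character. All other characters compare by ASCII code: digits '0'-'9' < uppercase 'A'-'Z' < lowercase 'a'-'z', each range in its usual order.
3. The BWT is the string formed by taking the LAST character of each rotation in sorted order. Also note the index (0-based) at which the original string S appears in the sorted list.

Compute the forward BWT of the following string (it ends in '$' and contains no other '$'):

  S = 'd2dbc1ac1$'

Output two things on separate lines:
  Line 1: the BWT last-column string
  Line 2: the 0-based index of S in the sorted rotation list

Answer: 1ccd1dab$2
8

Derivation:
All 10 rotations (rotation i = S[i:]+S[:i]):
  rot[0] = d2dbc1ac1$
  rot[1] = 2dbc1ac1$d
  rot[2] = dbc1ac1$d2
  rot[3] = bc1ac1$d2d
  rot[4] = c1ac1$d2db
  rot[5] = 1ac1$d2dbc
  rot[6] = ac1$d2dbc1
  rot[7] = c1$d2dbc1a
  rot[8] = 1$d2dbc1ac
  rot[9] = $d2dbc1ac1
Sorted (with $ < everything):
  sorted[0] = $d2dbc1ac1  (last char: '1')
  sorted[1] = 1$d2dbc1ac  (last char: 'c')
  sorted[2] = 1ac1$d2dbc  (last char: 'c')
  sorted[3] = 2dbc1ac1$d  (last char: 'd')
  sorted[4] = ac1$d2dbc1  (last char: '1')
  sorted[5] = bc1ac1$d2d  (last char: 'd')
  sorted[6] = c1$d2dbc1a  (last char: 'a')
  sorted[7] = c1ac1$d2db  (last char: 'b')
  sorted[8] = d2dbc1ac1$  (last char: '$')
  sorted[9] = dbc1ac1$d2  (last char: '2')
Last column: 1ccd1dab$2
Original string S is at sorted index 8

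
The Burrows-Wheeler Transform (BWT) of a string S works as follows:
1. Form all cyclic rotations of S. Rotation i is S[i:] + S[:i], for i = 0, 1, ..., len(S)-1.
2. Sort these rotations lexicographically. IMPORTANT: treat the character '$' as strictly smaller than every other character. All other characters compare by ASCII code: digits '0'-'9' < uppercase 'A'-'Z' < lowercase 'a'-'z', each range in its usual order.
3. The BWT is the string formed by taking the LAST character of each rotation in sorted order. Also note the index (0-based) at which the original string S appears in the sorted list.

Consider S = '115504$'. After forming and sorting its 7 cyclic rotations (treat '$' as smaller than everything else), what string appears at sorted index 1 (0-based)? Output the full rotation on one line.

All 7 rotations (rotation i = S[i:]+S[:i]):
  rot[0] = 115504$
  rot[1] = 15504$1
  rot[2] = 5504$11
  rot[3] = 504$115
  rot[4] = 04$1155
  rot[5] = 4$11550
  rot[6] = $115504
Sorted (with $ < everything):
  sorted[0] = $115504
  sorted[1] = 04$1155
  sorted[2] = 115504$
  sorted[3] = 15504$1
  sorted[4] = 4$11550
  sorted[5] = 504$115
  sorted[6] = 5504$11
sorted[1] = 04$1155

Answer: 04$1155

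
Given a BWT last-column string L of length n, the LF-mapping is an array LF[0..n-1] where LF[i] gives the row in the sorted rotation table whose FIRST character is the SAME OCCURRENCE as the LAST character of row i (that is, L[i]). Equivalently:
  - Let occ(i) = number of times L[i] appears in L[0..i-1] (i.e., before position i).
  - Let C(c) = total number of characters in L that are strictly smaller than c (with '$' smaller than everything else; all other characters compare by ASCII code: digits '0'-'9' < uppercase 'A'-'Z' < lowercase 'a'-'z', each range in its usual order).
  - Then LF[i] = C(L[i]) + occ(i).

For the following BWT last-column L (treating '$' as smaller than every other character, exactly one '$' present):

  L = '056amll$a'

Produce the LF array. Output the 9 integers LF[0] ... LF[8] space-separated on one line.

Char counts: '$':1, '0':1, '5':1, '6':1, 'a':2, 'l':2, 'm':1
C (first-col start): C('$')=0, C('0')=1, C('5')=2, C('6')=3, C('a')=4, C('l')=6, C('m')=8
L[0]='0': occ=0, LF[0]=C('0')+0=1+0=1
L[1]='5': occ=0, LF[1]=C('5')+0=2+0=2
L[2]='6': occ=0, LF[2]=C('6')+0=3+0=3
L[3]='a': occ=0, LF[3]=C('a')+0=4+0=4
L[4]='m': occ=0, LF[4]=C('m')+0=8+0=8
L[5]='l': occ=0, LF[5]=C('l')+0=6+0=6
L[6]='l': occ=1, LF[6]=C('l')+1=6+1=7
L[7]='$': occ=0, LF[7]=C('$')+0=0+0=0
L[8]='a': occ=1, LF[8]=C('a')+1=4+1=5

Answer: 1 2 3 4 8 6 7 0 5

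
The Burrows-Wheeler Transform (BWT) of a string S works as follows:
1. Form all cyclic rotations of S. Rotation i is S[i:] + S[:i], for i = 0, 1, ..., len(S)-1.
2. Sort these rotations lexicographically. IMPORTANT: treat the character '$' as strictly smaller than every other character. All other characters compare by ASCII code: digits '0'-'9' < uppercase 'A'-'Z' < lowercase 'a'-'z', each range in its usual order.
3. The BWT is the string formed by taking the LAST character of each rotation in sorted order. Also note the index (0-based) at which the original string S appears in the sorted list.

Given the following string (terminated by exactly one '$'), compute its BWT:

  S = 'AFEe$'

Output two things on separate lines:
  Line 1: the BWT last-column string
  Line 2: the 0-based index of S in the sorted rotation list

Answer: e$FAE
1

Derivation:
All 5 rotations (rotation i = S[i:]+S[:i]):
  rot[0] = AFEe$
  rot[1] = FEe$A
  rot[2] = Ee$AF
  rot[3] = e$AFE
  rot[4] = $AFEe
Sorted (with $ < everything):
  sorted[0] = $AFEe  (last char: 'e')
  sorted[1] = AFEe$  (last char: '$')
  sorted[2] = Ee$AF  (last char: 'F')
  sorted[3] = FEe$A  (last char: 'A')
  sorted[4] = e$AFE  (last char: 'E')
Last column: e$FAE
Original string S is at sorted index 1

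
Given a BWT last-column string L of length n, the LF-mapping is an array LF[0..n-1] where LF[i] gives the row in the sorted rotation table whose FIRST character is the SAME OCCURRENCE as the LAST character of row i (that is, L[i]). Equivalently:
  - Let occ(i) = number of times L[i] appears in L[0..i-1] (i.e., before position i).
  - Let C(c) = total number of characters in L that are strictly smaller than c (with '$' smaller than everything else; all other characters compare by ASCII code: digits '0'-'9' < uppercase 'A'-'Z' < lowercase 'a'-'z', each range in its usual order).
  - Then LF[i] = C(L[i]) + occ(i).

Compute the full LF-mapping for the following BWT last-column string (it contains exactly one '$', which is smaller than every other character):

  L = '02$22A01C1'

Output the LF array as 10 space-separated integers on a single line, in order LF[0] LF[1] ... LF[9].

Answer: 1 5 0 6 7 8 2 3 9 4

Derivation:
Char counts: '$':1, '0':2, '1':2, '2':3, 'A':1, 'C':1
C (first-col start): C('$')=0, C('0')=1, C('1')=3, C('2')=5, C('A')=8, C('C')=9
L[0]='0': occ=0, LF[0]=C('0')+0=1+0=1
L[1]='2': occ=0, LF[1]=C('2')+0=5+0=5
L[2]='$': occ=0, LF[2]=C('$')+0=0+0=0
L[3]='2': occ=1, LF[3]=C('2')+1=5+1=6
L[4]='2': occ=2, LF[4]=C('2')+2=5+2=7
L[5]='A': occ=0, LF[5]=C('A')+0=8+0=8
L[6]='0': occ=1, LF[6]=C('0')+1=1+1=2
L[7]='1': occ=0, LF[7]=C('1')+0=3+0=3
L[8]='C': occ=0, LF[8]=C('C')+0=9+0=9
L[9]='1': occ=1, LF[9]=C('1')+1=3+1=4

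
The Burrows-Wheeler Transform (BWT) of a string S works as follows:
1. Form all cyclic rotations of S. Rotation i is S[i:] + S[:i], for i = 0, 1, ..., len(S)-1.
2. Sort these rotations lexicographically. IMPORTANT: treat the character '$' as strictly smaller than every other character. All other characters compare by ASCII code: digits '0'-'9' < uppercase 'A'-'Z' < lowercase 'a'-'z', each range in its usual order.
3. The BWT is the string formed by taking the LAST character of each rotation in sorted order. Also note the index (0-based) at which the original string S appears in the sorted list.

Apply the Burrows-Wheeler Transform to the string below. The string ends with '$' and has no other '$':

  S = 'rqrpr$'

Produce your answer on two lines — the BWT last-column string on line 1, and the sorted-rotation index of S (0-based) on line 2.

All 6 rotations (rotation i = S[i:]+S[:i]):
  rot[0] = rqrpr$
  rot[1] = qrpr$r
  rot[2] = rpr$rq
  rot[3] = pr$rqr
  rot[4] = r$rqrp
  rot[5] = $rqrpr
Sorted (with $ < everything):
  sorted[0] = $rqrpr  (last char: 'r')
  sorted[1] = pr$rqr  (last char: 'r')
  sorted[2] = qrpr$r  (last char: 'r')
  sorted[3] = r$rqrp  (last char: 'p')
  sorted[4] = rpr$rq  (last char: 'q')
  sorted[5] = rqrpr$  (last char: '$')
Last column: rrrpq$
Original string S is at sorted index 5

Answer: rrrpq$
5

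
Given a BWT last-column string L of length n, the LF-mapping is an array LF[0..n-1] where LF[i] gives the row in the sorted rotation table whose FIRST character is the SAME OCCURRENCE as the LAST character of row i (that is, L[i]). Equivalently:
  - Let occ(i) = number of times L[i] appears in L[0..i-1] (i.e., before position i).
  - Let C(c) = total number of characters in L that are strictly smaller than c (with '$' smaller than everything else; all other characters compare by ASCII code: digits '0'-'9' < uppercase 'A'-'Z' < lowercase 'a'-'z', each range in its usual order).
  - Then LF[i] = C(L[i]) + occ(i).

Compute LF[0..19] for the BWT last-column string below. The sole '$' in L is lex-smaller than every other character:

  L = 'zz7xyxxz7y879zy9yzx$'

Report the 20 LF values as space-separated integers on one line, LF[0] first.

Char counts: '$':1, '7':3, '8':1, '9':2, 'x':4, 'y':4, 'z':5
C (first-col start): C('$')=0, C('7')=1, C('8')=4, C('9')=5, C('x')=7, C('y')=11, C('z')=15
L[0]='z': occ=0, LF[0]=C('z')+0=15+0=15
L[1]='z': occ=1, LF[1]=C('z')+1=15+1=16
L[2]='7': occ=0, LF[2]=C('7')+0=1+0=1
L[3]='x': occ=0, LF[3]=C('x')+0=7+0=7
L[4]='y': occ=0, LF[4]=C('y')+0=11+0=11
L[5]='x': occ=1, LF[5]=C('x')+1=7+1=8
L[6]='x': occ=2, LF[6]=C('x')+2=7+2=9
L[7]='z': occ=2, LF[7]=C('z')+2=15+2=17
L[8]='7': occ=1, LF[8]=C('7')+1=1+1=2
L[9]='y': occ=1, LF[9]=C('y')+1=11+1=12
L[10]='8': occ=0, LF[10]=C('8')+0=4+0=4
L[11]='7': occ=2, LF[11]=C('7')+2=1+2=3
L[12]='9': occ=0, LF[12]=C('9')+0=5+0=5
L[13]='z': occ=3, LF[13]=C('z')+3=15+3=18
L[14]='y': occ=2, LF[14]=C('y')+2=11+2=13
L[15]='9': occ=1, LF[15]=C('9')+1=5+1=6
L[16]='y': occ=3, LF[16]=C('y')+3=11+3=14
L[17]='z': occ=4, LF[17]=C('z')+4=15+4=19
L[18]='x': occ=3, LF[18]=C('x')+3=7+3=10
L[19]='$': occ=0, LF[19]=C('$')+0=0+0=0

Answer: 15 16 1 7 11 8 9 17 2 12 4 3 5 18 13 6 14 19 10 0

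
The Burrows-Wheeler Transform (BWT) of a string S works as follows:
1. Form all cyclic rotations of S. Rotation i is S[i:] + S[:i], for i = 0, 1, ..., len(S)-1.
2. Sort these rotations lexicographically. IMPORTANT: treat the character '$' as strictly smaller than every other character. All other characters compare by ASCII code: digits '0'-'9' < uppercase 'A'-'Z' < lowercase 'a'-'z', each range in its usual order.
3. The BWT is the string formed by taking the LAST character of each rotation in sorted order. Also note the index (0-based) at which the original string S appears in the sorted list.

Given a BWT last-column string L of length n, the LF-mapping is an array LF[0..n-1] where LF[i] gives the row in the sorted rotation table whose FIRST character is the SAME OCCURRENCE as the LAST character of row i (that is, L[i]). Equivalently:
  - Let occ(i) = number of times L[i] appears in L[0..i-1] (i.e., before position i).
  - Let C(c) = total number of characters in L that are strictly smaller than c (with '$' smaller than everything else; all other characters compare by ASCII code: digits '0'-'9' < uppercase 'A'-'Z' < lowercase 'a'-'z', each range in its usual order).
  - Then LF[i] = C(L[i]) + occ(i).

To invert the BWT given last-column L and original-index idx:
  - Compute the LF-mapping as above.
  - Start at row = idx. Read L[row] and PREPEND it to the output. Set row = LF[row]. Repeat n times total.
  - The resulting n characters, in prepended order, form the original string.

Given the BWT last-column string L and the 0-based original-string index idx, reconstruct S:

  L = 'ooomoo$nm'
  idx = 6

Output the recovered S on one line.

LF mapping: 4 5 6 1 7 8 0 3 2
Walk LF starting at row 6, prepending L[row]:
  step 1: row=6, L[6]='$', prepend. Next row=LF[6]=0
  step 2: row=0, L[0]='o', prepend. Next row=LF[0]=4
  step 3: row=4, L[4]='o', prepend. Next row=LF[4]=7
  step 4: row=7, L[7]='n', prepend. Next row=LF[7]=3
  step 5: row=3, L[3]='m', prepend. Next row=LF[3]=1
  step 6: row=1, L[1]='o', prepend. Next row=LF[1]=5
  step 7: row=5, L[5]='o', prepend. Next row=LF[5]=8
  step 8: row=8, L[8]='m', prepend. Next row=LF[8]=2
  step 9: row=2, L[2]='o', prepend. Next row=LF[2]=6
Reversed output: omoomnoo$

Answer: omoomnoo$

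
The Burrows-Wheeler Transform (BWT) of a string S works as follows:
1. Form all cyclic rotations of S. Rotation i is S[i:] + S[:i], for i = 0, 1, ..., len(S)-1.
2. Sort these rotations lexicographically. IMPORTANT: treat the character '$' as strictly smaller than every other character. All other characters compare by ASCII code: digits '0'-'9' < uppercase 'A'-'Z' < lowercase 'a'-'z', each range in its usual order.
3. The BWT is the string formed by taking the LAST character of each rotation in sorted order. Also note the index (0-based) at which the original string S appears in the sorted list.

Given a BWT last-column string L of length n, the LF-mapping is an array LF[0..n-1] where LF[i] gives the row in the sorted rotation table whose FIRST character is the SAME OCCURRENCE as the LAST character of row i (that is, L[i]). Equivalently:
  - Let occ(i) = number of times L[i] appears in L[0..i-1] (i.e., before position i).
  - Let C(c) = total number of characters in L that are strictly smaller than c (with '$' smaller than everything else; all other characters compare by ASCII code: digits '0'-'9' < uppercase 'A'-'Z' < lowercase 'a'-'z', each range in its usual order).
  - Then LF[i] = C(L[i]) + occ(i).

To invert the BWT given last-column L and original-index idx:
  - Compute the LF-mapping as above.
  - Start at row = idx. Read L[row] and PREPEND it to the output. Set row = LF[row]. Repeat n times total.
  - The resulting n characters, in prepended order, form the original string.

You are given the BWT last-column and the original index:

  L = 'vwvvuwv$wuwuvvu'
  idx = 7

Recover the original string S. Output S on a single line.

Answer: vuwuuwvwvvuvwv$

Derivation:
LF mapping: 5 11 6 7 1 12 8 0 13 2 14 3 9 10 4
Walk LF starting at row 7, prepending L[row]:
  step 1: row=7, L[7]='$', prepend. Next row=LF[7]=0
  step 2: row=0, L[0]='v', prepend. Next row=LF[0]=5
  step 3: row=5, L[5]='w', prepend. Next row=LF[5]=12
  step 4: row=12, L[12]='v', prepend. Next row=LF[12]=9
  step 5: row=9, L[9]='u', prepend. Next row=LF[9]=2
  step 6: row=2, L[2]='v', prepend. Next row=LF[2]=6
  step 7: row=6, L[6]='v', prepend. Next row=LF[6]=8
  step 8: row=8, L[8]='w', prepend. Next row=LF[8]=13
  step 9: row=13, L[13]='v', prepend. Next row=LF[13]=10
  step 10: row=10, L[10]='w', prepend. Next row=LF[10]=14
  step 11: row=14, L[14]='u', prepend. Next row=LF[14]=4
  step 12: row=4, L[4]='u', prepend. Next row=LF[4]=1
  step 13: row=1, L[1]='w', prepend. Next row=LF[1]=11
  step 14: row=11, L[11]='u', prepend. Next row=LF[11]=3
  step 15: row=3, L[3]='v', prepend. Next row=LF[3]=7
Reversed output: vuwuuwvwvvuvwv$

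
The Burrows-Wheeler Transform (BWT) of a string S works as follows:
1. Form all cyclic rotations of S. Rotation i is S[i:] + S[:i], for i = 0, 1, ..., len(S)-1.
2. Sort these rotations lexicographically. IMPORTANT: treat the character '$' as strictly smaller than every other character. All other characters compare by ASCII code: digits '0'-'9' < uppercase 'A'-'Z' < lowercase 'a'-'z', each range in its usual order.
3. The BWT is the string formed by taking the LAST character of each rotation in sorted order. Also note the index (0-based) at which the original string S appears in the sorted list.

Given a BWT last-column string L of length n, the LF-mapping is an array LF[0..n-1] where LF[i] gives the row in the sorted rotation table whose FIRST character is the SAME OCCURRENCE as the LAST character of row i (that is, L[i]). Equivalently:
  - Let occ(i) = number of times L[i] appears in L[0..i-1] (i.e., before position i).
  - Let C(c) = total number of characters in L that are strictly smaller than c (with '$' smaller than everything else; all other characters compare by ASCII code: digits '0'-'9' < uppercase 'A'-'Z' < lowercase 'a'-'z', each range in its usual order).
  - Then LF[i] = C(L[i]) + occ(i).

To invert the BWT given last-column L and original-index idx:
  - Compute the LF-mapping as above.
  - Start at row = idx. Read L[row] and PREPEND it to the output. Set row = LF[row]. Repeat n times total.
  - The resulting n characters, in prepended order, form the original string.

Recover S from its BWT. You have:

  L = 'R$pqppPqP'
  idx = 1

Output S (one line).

LF mapping: 3 0 4 7 5 6 1 8 2
Walk LF starting at row 1, prepending L[row]:
  step 1: row=1, L[1]='$', prepend. Next row=LF[1]=0
  step 2: row=0, L[0]='R', prepend. Next row=LF[0]=3
  step 3: row=3, L[3]='q', prepend. Next row=LF[3]=7
  step 4: row=7, L[7]='q', prepend. Next row=LF[7]=8
  step 5: row=8, L[8]='P', prepend. Next row=LF[8]=2
  step 6: row=2, L[2]='p', prepend. Next row=LF[2]=4
  step 7: row=4, L[4]='p', prepend. Next row=LF[4]=5
  step 8: row=5, L[5]='p', prepend. Next row=LF[5]=6
  step 9: row=6, L[6]='P', prepend. Next row=LF[6]=1
Reversed output: PpppPqqR$

Answer: PpppPqqR$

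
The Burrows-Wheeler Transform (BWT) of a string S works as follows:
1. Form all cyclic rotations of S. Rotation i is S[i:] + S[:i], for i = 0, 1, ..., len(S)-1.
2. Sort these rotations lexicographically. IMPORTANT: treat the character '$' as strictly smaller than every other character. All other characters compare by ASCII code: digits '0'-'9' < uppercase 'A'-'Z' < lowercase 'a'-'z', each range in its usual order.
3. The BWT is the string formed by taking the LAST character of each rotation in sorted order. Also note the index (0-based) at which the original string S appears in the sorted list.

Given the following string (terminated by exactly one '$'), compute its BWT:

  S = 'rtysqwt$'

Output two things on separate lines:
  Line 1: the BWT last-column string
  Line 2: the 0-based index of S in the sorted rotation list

Answer: ts$ywrqt
2

Derivation:
All 8 rotations (rotation i = S[i:]+S[:i]):
  rot[0] = rtysqwt$
  rot[1] = tysqwt$r
  rot[2] = ysqwt$rt
  rot[3] = sqwt$rty
  rot[4] = qwt$rtys
  rot[5] = wt$rtysq
  rot[6] = t$rtysqw
  rot[7] = $rtysqwt
Sorted (with $ < everything):
  sorted[0] = $rtysqwt  (last char: 't')
  sorted[1] = qwt$rtys  (last char: 's')
  sorted[2] = rtysqwt$  (last char: '$')
  sorted[3] = sqwt$rty  (last char: 'y')
  sorted[4] = t$rtysqw  (last char: 'w')
  sorted[5] = tysqwt$r  (last char: 'r')
  sorted[6] = wt$rtysq  (last char: 'q')
  sorted[7] = ysqwt$rt  (last char: 't')
Last column: ts$ywrqt
Original string S is at sorted index 2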